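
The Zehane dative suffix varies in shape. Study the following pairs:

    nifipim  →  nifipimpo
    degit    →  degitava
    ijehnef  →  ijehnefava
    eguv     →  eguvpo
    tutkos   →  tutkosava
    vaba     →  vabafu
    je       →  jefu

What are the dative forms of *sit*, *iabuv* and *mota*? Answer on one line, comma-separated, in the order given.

sitava, iabuvpo, motafu

Looking at the final sound of each stem: -ava when the stem ends in a voiceless consonant (*degit*, *ijehnef*, *tutkos*); -po when the stem ends in a voiced consonant (*nifipim*, *eguv*); -fu when the stem ends in a vowel (*vaba*, *je*).
*sit*: final sound = /t/, a voiceless consonant → -ava → *sitava*.
The final sound of *iabuv* is /v/, which is a voiced consonant, so the suffix is -po, giving *iabuvpo*.
Since the final sound of *mota* is /a/ (a vowel), it takes -fu, giving *motafu*.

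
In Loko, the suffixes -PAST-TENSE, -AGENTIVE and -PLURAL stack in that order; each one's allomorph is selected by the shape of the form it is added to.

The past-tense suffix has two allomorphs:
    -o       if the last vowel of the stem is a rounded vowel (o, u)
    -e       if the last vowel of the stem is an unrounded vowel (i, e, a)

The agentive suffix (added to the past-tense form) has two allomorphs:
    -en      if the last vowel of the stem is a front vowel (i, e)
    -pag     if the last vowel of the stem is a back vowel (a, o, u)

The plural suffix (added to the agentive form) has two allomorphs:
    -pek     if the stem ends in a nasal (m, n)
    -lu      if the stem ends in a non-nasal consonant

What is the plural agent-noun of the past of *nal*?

naleenpek

The last vowel of *nal* is /a/, which is an unrounded vowel, so the past-tense suffix is -e, giving *nale*.
The past-tense form *nale* — last vowel /e/ (a front vowel) → -en → *naleen*.
The final consonant of the agentive form *naleen* is /n/, which is a nasal, so the plural suffix is -pek, giving *naleenpek*.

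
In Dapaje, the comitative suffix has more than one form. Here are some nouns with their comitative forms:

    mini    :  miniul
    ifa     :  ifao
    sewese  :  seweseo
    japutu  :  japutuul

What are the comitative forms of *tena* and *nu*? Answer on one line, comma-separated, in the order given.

Looking at the last vowel of each stem: -ul when the last vowel of the stem is a high vowel (*mini*, *japutu*); -o when the last vowel of the stem is a non-high vowel (*ifa*, *sewese*).
The last vowel of *tena* is /a/, which is a non-high vowel, so the suffix is -o, giving *tenao*.
The last vowel of *nu* is /u/, which is a high vowel, so the suffix is -ul, giving *nuul*.

tenao, nuul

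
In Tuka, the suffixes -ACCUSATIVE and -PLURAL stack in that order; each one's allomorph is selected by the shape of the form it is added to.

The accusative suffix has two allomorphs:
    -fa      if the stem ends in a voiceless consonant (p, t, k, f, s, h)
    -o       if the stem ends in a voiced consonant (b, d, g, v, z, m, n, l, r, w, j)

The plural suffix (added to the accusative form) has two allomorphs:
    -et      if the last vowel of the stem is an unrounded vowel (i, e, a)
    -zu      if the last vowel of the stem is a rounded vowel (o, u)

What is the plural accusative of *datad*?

*datad* — final consonant /d/ (voiced) → -o → *datado*.
Since the last vowel of the accusative form *datado* is /o/ (a rounded vowel), it takes -zu, giving *datadozu*.

datadozu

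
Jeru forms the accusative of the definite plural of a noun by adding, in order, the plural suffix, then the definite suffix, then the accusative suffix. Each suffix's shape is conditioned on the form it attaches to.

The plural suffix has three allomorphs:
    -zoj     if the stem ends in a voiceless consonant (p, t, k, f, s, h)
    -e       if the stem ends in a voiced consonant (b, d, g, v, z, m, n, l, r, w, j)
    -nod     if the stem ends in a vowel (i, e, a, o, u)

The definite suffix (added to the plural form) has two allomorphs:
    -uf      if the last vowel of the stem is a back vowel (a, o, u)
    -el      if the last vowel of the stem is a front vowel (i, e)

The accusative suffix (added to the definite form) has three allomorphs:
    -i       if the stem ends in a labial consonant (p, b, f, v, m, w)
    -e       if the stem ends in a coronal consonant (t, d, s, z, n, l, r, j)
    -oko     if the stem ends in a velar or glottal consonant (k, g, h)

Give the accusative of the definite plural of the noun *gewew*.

*gewew*: final sound = /w/, a voiced consonant → -e → *gewewe*.
Since the last vowel of the plural form *gewewe* is /e/ (a front vowel), it takes -el, giving *geweweel*.
The final consonant of the definite form *geweweel* is /l/, which is coronal, so the accusative suffix is -e, giving *geweweele*.

geweweele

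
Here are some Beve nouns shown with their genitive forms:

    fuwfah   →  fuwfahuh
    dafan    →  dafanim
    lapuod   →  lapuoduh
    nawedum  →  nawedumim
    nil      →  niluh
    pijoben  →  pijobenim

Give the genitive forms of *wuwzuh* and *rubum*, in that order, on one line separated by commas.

The alternation tracks the final consonant of the stem — -im when the stem ends in a nasal (*dafan*, *nawedum*, *pijoben*); -uh when the stem ends in a non-nasal consonant (*fuwfah*, *lapuod*, *nil*).
The final consonant of *wuwzuh* is /h/, which is non-nasal, so the suffix is -uh, giving *wuwzuhuh*.
*rubum* — final consonant /m/ (a nasal) → -im → *rubumim*.

wuwzuhuh, rubumim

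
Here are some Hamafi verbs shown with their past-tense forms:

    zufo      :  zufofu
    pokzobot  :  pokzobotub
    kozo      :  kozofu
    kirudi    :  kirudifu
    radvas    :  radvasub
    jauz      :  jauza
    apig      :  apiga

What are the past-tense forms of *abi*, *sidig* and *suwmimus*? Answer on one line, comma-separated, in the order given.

The suffix is conditioned by the final sound: -ub when the stem ends in a voiceless consonant (*pokzobot*, *radvas*); -a when the stem ends in a voiced consonant (*jauz*, *apig*); -fu when the stem ends in a vowel (*zufo*, *kozo*, *kirudi*).
*abi* — final sound /i/ (a vowel) → -fu → *abifu*.
The final sound of *sidig* is /g/, which is a voiced consonant, so the suffix is -a, giving *sidiga*.
*suwmimus* — final sound /s/ (a voiceless consonant) → -ub → *suwmimusub*.

abifu, sidiga, suwmimusub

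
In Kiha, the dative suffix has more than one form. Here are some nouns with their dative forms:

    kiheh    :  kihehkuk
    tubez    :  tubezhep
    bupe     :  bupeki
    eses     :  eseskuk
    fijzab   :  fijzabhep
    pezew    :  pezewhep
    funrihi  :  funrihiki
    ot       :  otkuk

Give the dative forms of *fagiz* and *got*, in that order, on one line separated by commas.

fagizhep, gotkuk

Looking at the final sound of each stem: -kuk when the stem ends in a voiceless consonant (*kiheh*, *eses*, *ot*); -hep when the stem ends in a voiced consonant (*tubez*, *fijzab*, *pezew*); -ki when the stem ends in a vowel (*bupe*, *funrihi*).
The final sound of *fagiz* is /z/, which is a voiced consonant, so the suffix is -hep, giving *fagizhep*.
Since the final sound of *got* is /t/ (a voiceless consonant), it takes -kuk, giving *gotkuk*.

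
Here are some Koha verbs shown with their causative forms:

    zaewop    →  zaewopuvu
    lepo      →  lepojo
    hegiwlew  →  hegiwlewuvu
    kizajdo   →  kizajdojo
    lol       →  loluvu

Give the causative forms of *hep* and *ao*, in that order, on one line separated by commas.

hepuvu, aojo

The suffix is conditioned by the final sound: -uvu when the stem ends in a consonant (*zaewop*, *hegiwlew*, *lol*); -jo when the stem ends in a vowel (*lepo*, *kizajdo*).
The final sound of *hep* is /p/, which is a consonant, so the suffix is -uvu, giving *hepuvu*.
*ao* — final sound /o/ (a vowel) → -jo → *aojo*.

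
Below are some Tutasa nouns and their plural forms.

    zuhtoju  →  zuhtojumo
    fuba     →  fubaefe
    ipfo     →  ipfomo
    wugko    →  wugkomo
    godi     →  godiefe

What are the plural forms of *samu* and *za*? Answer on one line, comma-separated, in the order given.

Looking at the last vowel of each stem: -mo when the last vowel of the stem is a rounded vowel (*zuhtoju*, *ipfo*, *wugko*); -efe when the last vowel of the stem is an unrounded vowel (*fuba*, *godi*).
*samu* — last vowel /u/ (a rounded vowel) → -mo → *samumo*.
*za*: last vowel = /a/, an unrounded vowel → -efe → *zaefe*.

samumo, zaefe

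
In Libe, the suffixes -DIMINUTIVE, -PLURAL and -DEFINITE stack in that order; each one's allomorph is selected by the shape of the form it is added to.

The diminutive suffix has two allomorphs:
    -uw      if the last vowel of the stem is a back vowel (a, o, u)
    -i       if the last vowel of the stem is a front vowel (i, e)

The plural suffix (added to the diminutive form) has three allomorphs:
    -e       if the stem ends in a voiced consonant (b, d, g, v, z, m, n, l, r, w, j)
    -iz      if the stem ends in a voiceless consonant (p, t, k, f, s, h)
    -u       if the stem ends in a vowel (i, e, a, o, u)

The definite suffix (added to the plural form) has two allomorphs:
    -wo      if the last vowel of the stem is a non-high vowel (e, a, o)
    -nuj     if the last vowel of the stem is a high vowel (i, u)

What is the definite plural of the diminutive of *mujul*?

*mujul*: last vowel = /u/, a back vowel → -uw → *mujuluw*.
The diminutive form *mujuluw*: final sound = /w/, a voiced consonant → -e → *mujuluwe*.
The last vowel of the plural form *mujuluwe* is /e/, which is a non-high vowel, so the definite suffix is -wo, giving *mujuluwewo*.

mujuluwewo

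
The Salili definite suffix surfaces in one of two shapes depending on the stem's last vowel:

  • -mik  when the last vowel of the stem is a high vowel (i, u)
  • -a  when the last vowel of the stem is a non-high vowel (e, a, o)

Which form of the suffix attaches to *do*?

*do* — last vowel /o/ (a non-high vowel) → -a.

-a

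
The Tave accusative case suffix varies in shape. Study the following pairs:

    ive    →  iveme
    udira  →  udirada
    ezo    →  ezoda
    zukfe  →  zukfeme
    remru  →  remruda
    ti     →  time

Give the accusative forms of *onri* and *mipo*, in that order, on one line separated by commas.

onrime, mipoda

The alternation tracks the last vowel of the stem — -me when the last vowel of the stem is a front vowel (*ive*, *zukfe*, *ti*); -da when the last vowel of the stem is a back vowel (*udira*, *ezo*, *remru*).
Since the last vowel of *onri* is /i/ (a front vowel), it takes -me, giving *onrime*.
*mipo* — last vowel /o/ (a back vowel) → -da → *mipoda*.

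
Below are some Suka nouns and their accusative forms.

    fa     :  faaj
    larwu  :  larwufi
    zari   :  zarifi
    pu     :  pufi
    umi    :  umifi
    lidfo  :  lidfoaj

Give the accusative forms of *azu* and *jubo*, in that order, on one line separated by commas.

The suffix is conditioned by the last vowel: -fi when the last vowel of the stem is a high vowel (*larwu*, *zari*, *pu*, *umi*); -aj when the last vowel of the stem is a non-high vowel (*fa*, *lidfo*).
*azu*: last vowel = /u/, a high vowel → -fi → *azufi*.
*jubo*: last vowel = /o/, a non-high vowel → -aj → *juboaj*.

azufi, juboaj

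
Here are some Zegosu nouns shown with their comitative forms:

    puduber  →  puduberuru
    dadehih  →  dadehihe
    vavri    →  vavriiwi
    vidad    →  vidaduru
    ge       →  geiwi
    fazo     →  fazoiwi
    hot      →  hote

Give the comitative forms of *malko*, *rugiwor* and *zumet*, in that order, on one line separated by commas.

Looking at the final sound of each stem: -e when the stem ends in a voiceless consonant (*dadehih*, *hot*); -uru when the stem ends in a voiced consonant (*puduber*, *vidad*); -iwi when the stem ends in a vowel (*vavri*, *ge*, *fazo*).
Since the final sound of *malko* is /o/ (a vowel), it takes -iwi, giving *malkoiwi*.
*rugiwor* — final sound /r/ (a voiced consonant) → -uru → *rugiworuru*.
*zumet*: final sound = /t/, a voiceless consonant → -e → *zumete*.

malkoiwi, rugiworuru, zumete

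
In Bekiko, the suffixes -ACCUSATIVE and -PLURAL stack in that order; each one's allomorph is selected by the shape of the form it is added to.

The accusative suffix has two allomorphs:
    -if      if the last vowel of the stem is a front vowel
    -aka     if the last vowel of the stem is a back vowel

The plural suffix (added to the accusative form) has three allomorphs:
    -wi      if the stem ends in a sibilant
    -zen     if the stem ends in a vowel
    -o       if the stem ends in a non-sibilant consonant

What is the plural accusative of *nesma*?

nesmaakazen

*nesma*: last vowel = /a/, a back vowel → -aka → *nesmaaka*.
The accusative form *nesmaaka*: final sound = /a/, a vowel → -zen → *nesmaakazen*.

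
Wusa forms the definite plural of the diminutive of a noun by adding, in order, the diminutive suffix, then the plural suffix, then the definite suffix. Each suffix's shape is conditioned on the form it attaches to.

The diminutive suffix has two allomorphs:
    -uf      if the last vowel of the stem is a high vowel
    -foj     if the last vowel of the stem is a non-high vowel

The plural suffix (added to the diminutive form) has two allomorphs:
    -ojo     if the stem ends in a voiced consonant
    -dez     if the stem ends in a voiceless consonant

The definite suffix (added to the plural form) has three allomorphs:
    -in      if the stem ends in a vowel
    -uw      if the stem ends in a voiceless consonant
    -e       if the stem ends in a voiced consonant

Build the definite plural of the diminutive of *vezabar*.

*vezabar* — last vowel /a/ (a non-high vowel) → -foj → *vezabarfoj*.
The final consonant of the diminutive form *vezabarfoj* is /j/, which is voiced, so the plural suffix is -ojo, giving *vezabarfojojo*.
Since the final sound of the plural form *vezabarfojojo* is /o/ (a vowel), it takes -in, giving *vezabarfojojoin*.

vezabarfojojoin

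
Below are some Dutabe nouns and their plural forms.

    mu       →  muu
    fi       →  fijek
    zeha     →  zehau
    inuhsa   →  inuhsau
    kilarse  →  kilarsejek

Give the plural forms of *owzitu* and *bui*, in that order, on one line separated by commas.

owzituu, buijek

The pattern is front/back vowel harmony: -jek when the last vowel of the stem is a front vowel (*fi*, *kilarse*); -u when the last vowel of the stem is a back vowel (*mu*, *zeha*, *inuhsa*).
The last vowel of *owzitu* is /u/, which is a back vowel, so the suffix is -u, giving *owzituu*.
*bui*: last vowel = /i/, a front vowel → -jek → *buijek*.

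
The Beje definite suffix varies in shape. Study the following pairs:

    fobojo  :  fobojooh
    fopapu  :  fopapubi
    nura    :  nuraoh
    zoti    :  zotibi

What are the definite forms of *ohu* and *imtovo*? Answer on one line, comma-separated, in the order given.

The pattern is height harmony: -bi when the last vowel of the stem is a high vowel (*fopapu*, *zoti*); -oh when the last vowel of the stem is a non-high vowel (*fobojo*, *nura*).
The last vowel of *ohu* is /u/, which is a high vowel, so the suffix is -bi, giving *ohubi*.
Since the last vowel of *imtovo* is /o/ (a non-high vowel), it takes -oh, giving *imtovooh*.

ohubi, imtovooh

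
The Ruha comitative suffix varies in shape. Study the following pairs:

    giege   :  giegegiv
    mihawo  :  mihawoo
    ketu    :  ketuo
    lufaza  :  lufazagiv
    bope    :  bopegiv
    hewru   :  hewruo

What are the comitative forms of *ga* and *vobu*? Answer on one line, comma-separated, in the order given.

gagiv, vobuo

The suffix is conditioned by the last vowel: -o when the last vowel of the stem is a rounded vowel (*mihawo*, *ketu*, *hewru*); -giv when the last vowel of the stem is an unrounded vowel (*giege*, *lufaza*, *bope*).
The last vowel of *ga* is /a/, which is an unrounded vowel, so the suffix is -giv, giving *gagiv*.
Since the last vowel of *vobu* is /u/ (a rounded vowel), it takes -o, giving *vobuo*.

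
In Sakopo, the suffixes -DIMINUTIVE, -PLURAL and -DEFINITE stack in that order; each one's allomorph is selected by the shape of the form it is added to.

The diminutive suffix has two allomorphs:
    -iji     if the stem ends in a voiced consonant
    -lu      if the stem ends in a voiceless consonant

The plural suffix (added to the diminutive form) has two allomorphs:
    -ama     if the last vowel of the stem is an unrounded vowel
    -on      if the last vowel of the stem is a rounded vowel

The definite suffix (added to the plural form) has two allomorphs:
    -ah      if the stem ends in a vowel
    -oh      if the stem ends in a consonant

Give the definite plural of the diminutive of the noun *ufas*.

ufasluonoh

Since the final consonant of *ufas* is /s/ (voiceless), it takes -lu, giving *ufaslu*.
The diminutive form *ufaslu* — last vowel /u/ (a rounded vowel) → -on → *ufasluon*.
The final sound of the plural form *ufasluon* is /n/, which is a consonant, so the definite suffix is -oh, giving *ufasluonoh*.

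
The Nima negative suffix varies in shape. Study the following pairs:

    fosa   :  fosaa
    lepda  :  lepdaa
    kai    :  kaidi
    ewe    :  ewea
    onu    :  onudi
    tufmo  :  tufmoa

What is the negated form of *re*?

rea

The pattern is height harmony: -di when the last vowel of the stem is a high vowel (*kai*, *onu*); -a when the last vowel of the stem is a non-high vowel (*fosa*, *lepda*, *ewe*, *tufmo*).
*re*: last vowel = /e/, a non-high vowel → -a → *rea*.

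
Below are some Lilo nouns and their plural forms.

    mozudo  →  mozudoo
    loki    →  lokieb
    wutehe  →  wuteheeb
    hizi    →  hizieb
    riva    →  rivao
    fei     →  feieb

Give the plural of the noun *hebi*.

hebieb

Looking at the last vowel of each stem: -eb when the last vowel of the stem is a front vowel (*loki*, *wutehe*, *hizi*, *fei*); -o when the last vowel of the stem is a back vowel (*mozudo*, *riva*).
The last vowel of *hebi* is /i/, which is a front vowel, so the suffix is -eb, giving *hebieb*.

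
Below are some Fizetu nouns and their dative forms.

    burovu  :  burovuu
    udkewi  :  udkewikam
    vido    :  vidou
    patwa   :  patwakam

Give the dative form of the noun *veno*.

The alternation tracks the last vowel of the stem — -u when the last vowel of the stem is a rounded vowel (*burovu*, *vido*); -kam when the last vowel of the stem is an unrounded vowel (*udkewi*, *patwa*).
The last vowel of *veno* is /o/, which is a rounded vowel, so the suffix is -u, giving *venou*.

venou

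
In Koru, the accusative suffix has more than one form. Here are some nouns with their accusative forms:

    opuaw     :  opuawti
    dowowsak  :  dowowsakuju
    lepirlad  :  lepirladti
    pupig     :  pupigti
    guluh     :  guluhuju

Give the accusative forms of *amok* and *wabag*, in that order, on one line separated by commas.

The pattern is voicing of the final consonant: -uju when the stem ends in a voiceless consonant (*dowowsak*, *guluh*); -ti when the stem ends in a voiced consonant (*opuaw*, *lepirlad*, *pupig*).
The final consonant of *amok* is /k/, which is voiceless, so the suffix is -uju, giving *amokuju*.
*wabag* — final consonant /g/ (voiced) → -ti → *wabagti*.

amokuju, wabagti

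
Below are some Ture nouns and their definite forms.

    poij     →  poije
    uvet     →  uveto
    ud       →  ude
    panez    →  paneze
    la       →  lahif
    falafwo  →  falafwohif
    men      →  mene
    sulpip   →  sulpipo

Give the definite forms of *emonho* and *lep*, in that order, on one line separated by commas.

emonhohif, lepo

The pattern is voicing of the final sound: -o when the stem ends in a voiceless consonant (*uvet*, *sulpip*); -e when the stem ends in a voiced consonant (*poij*, *ud*, *panez*, *men*); -hif when the stem ends in a vowel (*la*, *falafwo*).
*emonho* — final sound /o/ (a vowel) → -hif → *emonhohif*.
*lep* — final sound /p/ (a voiceless consonant) → -o → *lepo*.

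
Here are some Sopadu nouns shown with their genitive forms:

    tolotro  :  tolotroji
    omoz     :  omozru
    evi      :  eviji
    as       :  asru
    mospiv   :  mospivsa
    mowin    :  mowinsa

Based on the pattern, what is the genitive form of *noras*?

Looking at the final sound of each stem: -ru when the stem ends in a sibilant (*omoz*, *as*); -sa when the stem ends in a non-sibilant consonant (*mospiv*, *mowin*); -ji when the stem ends in a vowel (*tolotro*, *evi*).
Since the final sound of *noras* is /s/ (a sibilant), it takes -ru, giving *norasru*.

norasru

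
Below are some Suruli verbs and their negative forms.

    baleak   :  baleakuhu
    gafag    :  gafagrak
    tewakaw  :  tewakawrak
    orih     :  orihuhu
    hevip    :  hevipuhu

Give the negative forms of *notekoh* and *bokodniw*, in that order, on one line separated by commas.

The pattern is voicing of the final consonant: -uhu when the stem ends in a voiceless consonant (*baleak*, *orih*, *hevip*); -rak when the stem ends in a voiced consonant (*gafag*, *tewakaw*).
*notekoh*: final consonant = /h/, voiceless → -uhu → *notekohuhu*.
*bokodniw*: final consonant = /w/, voiced → -rak → *bokodniwrak*.

notekohuhu, bokodniwrak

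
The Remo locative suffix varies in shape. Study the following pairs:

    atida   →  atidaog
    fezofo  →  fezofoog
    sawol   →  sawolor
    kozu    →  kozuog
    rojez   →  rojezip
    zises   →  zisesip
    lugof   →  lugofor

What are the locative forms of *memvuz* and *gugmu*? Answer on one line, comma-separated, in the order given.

Looking at the final sound of each stem: -ip when the stem ends in a sibilant (*rojez*, *zises*); -or when the stem ends in a non-sibilant consonant (*sawol*, *lugof*); -og when the stem ends in a vowel (*atida*, *fezofo*, *kozu*).
*memvuz*: final sound = /z/, a sibilant → -ip → *memvuzip*.
*gugmu* — final sound /u/ (a vowel) → -og → *gugmuog*.

memvuzip, gugmuog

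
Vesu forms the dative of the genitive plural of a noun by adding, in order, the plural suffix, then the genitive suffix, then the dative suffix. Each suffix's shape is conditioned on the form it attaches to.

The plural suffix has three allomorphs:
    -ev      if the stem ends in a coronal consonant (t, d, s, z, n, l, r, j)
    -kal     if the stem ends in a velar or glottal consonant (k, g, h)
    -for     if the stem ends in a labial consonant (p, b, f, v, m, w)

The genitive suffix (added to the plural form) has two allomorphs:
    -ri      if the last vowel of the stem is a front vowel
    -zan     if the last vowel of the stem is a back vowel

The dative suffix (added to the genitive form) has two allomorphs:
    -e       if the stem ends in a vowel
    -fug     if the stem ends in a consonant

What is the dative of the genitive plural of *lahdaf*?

Since the final consonant of *lahdaf* is /f/ (labial), it takes -for, giving *lahdaffor*.
The plural form *lahdaffor* — last vowel /o/ (a back vowel) → -zan → *lahdafforzan*.
Since the final sound of the genitive form *lahdafforzan* is /n/ (a consonant), it takes -fug, giving *lahdafforzanfug*.

lahdafforzanfug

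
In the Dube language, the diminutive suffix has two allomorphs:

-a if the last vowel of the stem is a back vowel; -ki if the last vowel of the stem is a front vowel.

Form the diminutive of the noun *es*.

eski

*es*: last vowel = /e/, a front vowel → -ki → *eski*.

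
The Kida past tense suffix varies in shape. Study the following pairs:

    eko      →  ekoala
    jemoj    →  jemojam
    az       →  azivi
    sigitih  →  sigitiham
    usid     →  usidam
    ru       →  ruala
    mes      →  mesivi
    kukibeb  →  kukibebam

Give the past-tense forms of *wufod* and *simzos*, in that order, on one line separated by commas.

Looking at the final sound of each stem: -ivi when the stem ends in a sibilant (*az*, *mes*); -am when the stem ends in a non-sibilant consonant (*jemoj*, *sigitih*, *usid*, *kukibeb*); -ala when the stem ends in a vowel (*eko*, *ru*).
Since the final sound of *wufod* is /d/ (a non-sibilant consonant), it takes -am, giving *wufodam*.
Since the final sound of *simzos* is /s/ (a sibilant), it takes -ivi, giving *simzosivi*.

wufodam, simzosivi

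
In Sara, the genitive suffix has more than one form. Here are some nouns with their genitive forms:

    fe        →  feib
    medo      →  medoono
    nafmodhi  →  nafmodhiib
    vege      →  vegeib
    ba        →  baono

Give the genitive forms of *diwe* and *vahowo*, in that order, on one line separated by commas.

Looking at the last vowel of each stem: -ib when the last vowel of the stem is a front vowel (*fe*, *nafmodhi*, *vege*); -ono when the last vowel of the stem is a back vowel (*medo*, *ba*).
The last vowel of *diwe* is /e/, which is a front vowel, so the suffix is -ib, giving *diweib*.
*vahowo*: last vowel = /o/, a back vowel → -ono → *vahowoono*.

diweib, vahowoono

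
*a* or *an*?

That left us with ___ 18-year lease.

an

The indefinite article is chosen by the initial *sound* of the following word, not its spelling.
The number *18* is spoken "eighteen", beginning with /ˌeɪˈtiːn/ — a vowel sound.
So the article is *an*: That left us with an 18-year lease.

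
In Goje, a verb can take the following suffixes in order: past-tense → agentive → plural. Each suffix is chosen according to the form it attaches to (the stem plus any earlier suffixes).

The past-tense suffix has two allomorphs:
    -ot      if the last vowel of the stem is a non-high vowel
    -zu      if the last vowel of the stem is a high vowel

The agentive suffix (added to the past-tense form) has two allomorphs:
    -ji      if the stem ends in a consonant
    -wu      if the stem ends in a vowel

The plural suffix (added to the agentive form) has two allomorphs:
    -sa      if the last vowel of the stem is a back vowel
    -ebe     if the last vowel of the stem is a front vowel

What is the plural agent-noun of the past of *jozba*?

The last vowel of *jozba* is /a/, which is a non-high vowel, so the past-tense suffix is -ot, giving *jozbaot*.
The final sound of the past-tense form *jozbaot* is /t/, which is a consonant, so the agentive suffix is -ji, giving *jozbaotji*.
The last vowel of the agentive form *jozbaotji* is /i/, which is a front vowel, so the plural suffix is -ebe, giving *jozbaotjiebe*.

jozbaotjiebe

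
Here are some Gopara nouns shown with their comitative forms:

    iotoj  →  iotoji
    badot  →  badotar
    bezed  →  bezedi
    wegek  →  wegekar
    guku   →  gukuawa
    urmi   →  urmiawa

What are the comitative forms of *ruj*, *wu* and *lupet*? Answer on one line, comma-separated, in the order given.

ruji, wuawa, lupetar

Looking at the final sound of each stem: -ar when the stem ends in a voiceless consonant (*badot*, *wegek*); -i when the stem ends in a voiced consonant (*iotoj*, *bezed*); -awa when the stem ends in a vowel (*guku*, *urmi*).
The final sound of *ruj* is /j/, which is a voiced consonant, so the suffix is -i, giving *ruji*.
*wu* — final sound /u/ (a vowel) → -awa → *wuawa*.
Since the final sound of *lupet* is /t/ (a voiceless consonant), it takes -ar, giving *lupetar*.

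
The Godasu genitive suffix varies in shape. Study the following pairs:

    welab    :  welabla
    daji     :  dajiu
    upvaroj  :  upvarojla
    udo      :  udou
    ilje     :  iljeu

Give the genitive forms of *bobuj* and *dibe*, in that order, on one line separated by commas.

Looking at the final sound of each stem: -la when the stem ends in a consonant (*welab*, *upvaroj*); -u when the stem ends in a vowel (*daji*, *udo*, *ilje*).
*bobuj*: final sound = /j/, a consonant → -la → *bobujla*.
Since the final sound of *dibe* is /e/ (a vowel), it takes -u, giving *dibeu*.

bobujla, dibeu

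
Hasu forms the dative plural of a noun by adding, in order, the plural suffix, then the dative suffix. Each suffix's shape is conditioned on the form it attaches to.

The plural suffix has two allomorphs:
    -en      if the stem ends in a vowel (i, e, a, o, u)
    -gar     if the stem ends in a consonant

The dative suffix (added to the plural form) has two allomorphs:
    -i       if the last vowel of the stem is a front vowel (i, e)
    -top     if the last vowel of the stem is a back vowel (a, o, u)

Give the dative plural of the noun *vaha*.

vahaeni

The final sound of *vaha* is /a/, which is a vowel, so the plural suffix is -en, giving *vahaen*.
The plural form *vahaen*: last vowel = /e/, a front vowel → -i → *vahaeni*.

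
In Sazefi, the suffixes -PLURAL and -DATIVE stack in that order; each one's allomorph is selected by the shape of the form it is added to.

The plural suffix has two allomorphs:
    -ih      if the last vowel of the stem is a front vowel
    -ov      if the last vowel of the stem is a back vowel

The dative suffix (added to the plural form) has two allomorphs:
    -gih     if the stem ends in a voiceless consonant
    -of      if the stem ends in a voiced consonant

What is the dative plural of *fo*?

*fo* — last vowel /o/ (a back vowel) → -ov → *foov*.
The plural form *foov*: final consonant = /v/, voiced → -of → *foovof*.

foovof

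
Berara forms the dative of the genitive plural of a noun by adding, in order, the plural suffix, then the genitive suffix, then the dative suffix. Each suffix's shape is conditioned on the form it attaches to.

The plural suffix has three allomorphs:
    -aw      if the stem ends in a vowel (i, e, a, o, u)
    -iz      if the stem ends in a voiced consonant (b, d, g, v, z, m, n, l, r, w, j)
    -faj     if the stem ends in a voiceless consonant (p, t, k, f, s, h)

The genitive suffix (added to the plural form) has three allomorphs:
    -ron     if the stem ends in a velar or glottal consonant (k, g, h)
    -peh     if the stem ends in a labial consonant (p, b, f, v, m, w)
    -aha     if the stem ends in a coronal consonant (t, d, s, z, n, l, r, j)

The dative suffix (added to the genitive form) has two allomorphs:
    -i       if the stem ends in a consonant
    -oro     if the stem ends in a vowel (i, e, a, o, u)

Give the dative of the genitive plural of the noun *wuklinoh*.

wuklinohfajahaoro

The final sound of *wuklinoh* is /h/, which is a voiceless consonant, so the plural suffix is -faj, giving *wuklinohfaj*.
The plural form *wuklinohfaj* — final consonant /j/ (coronal) → -aha → *wuklinohfajaha*.
The final sound of the genitive form *wuklinohfajaha* is /a/, which is a vowel, so the dative suffix is -oro, giving *wuklinohfajahaoro*.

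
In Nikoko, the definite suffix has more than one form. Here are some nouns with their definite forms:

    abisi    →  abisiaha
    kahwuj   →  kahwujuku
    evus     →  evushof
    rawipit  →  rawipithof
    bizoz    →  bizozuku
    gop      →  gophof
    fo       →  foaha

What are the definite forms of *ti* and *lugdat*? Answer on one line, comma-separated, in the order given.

The alternation tracks the final sound of the stem — -hof when the stem ends in a voiceless consonant (*evus*, *rawipit*, *gop*); -uku when the stem ends in a voiced consonant (*kahwuj*, *bizoz*); -aha when the stem ends in a vowel (*abisi*, *fo*).
The final sound of *ti* is /i/, which is a vowel, so the suffix is -aha, giving *tiaha*.
*lugdat* — final sound /t/ (a voiceless consonant) → -hof → *lugdathof*.

tiaha, lugdathof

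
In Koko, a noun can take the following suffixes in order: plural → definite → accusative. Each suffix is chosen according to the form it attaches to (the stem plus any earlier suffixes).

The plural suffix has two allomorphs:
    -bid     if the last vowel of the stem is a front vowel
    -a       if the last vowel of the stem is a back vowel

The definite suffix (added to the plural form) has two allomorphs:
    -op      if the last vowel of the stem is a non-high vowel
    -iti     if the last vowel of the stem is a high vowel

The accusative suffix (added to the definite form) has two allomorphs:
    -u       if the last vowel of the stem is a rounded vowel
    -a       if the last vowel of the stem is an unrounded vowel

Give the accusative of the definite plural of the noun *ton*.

tonaopu

*ton* — last vowel /o/ (a back vowel) → -a → *tona*.
The last vowel of the plural form *tona* is /a/, which is a non-high vowel, so the definite suffix is -op, giving *tonaop*.
The last vowel of the definite form *tonaop* is /o/, which is a rounded vowel, so the accusative suffix is -u, giving *tonaopu*.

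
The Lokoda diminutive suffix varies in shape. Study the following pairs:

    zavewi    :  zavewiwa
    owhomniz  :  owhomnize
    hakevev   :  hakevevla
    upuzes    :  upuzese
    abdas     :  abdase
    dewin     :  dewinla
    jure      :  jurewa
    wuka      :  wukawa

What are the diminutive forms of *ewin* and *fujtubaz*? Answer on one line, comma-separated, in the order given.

Looking at the final sound of each stem: -e when the stem ends in a sibilant (*owhomniz*, *upuzes*, *abdas*); -la when the stem ends in a non-sibilant consonant (*hakevev*, *dewin*); -wa when the stem ends in a vowel (*zavewi*, *jure*, *wuka*).
*ewin*: final sound = /n/, a non-sibilant consonant → -la → *ewinla*.
Since the final sound of *fujtubaz* is /z/ (a sibilant), it takes -e, giving *fujtubaze*.

ewinla, fujtubaze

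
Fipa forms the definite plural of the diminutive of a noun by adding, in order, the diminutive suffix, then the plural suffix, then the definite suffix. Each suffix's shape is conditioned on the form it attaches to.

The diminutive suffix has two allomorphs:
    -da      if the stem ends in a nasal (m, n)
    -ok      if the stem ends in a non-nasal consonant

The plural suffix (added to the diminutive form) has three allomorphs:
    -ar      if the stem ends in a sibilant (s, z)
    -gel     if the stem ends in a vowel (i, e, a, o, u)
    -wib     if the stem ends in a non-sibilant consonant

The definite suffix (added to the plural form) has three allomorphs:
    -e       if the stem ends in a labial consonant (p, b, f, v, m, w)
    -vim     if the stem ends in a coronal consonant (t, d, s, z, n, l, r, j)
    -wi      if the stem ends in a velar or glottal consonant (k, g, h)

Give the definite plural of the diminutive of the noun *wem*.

The final consonant of *wem* is /m/, which is a nasal, so the diminutive suffix is -da, giving *wemda*.
The diminutive form *wemda*: final sound = /a/, a vowel → -gel → *wemdagel*.
Since the final consonant of the plural form *wemdagel* is /l/ (coronal), it takes -vim, giving *wemdagelvim*.

wemdagelvim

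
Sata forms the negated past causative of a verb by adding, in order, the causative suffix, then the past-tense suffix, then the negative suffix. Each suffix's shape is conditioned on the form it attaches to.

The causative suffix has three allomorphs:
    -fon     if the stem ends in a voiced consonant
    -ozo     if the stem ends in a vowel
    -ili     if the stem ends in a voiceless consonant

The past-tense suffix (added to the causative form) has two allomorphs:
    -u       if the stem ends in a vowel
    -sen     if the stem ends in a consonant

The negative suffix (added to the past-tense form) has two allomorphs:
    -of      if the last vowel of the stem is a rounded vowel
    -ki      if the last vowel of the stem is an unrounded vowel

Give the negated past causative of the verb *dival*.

*dival*: final sound = /l/, a voiced consonant → -fon → *divalfon*.
Since the final sound of the causative form *divalfon* is /n/ (a consonant), it takes -sen, giving *divalfonsen*.
The past-tense form *divalfonsen* — last vowel /e/ (an unrounded vowel) → -ki → *divalfonsenki*.

divalfonsenki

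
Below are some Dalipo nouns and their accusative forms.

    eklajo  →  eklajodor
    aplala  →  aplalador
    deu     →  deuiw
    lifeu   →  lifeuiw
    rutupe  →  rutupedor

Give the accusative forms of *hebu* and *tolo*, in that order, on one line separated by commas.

hebuiw, tolodor

The alternation tracks the last vowel of the stem — -iw when the last vowel of the stem is a high vowel (*deu*, *lifeu*); -dor when the last vowel of the stem is a non-high vowel (*eklajo*, *aplala*, *rutupe*).
*hebu*: last vowel = /u/, a high vowel → -iw → *hebuiw*.
Since the last vowel of *tolo* is /o/ (a non-high vowel), it takes -dor, giving *tolodor*.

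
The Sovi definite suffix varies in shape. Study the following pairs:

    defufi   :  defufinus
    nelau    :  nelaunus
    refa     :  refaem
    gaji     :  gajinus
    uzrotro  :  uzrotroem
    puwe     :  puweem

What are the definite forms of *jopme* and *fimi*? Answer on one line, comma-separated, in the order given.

jopmeem, fiminus

The suffix is conditioned by the last vowel: -nus when the last vowel of the stem is a high vowel (*defufi*, *nelau*, *gaji*); -em when the last vowel of the stem is a non-high vowel (*refa*, *uzrotro*, *puwe*).
The last vowel of *jopme* is /e/, which is a non-high vowel, so the suffix is -em, giving *jopmeem*.
The last vowel of *fimi* is /i/, which is a high vowel, so the suffix is -nus, giving *fiminus*.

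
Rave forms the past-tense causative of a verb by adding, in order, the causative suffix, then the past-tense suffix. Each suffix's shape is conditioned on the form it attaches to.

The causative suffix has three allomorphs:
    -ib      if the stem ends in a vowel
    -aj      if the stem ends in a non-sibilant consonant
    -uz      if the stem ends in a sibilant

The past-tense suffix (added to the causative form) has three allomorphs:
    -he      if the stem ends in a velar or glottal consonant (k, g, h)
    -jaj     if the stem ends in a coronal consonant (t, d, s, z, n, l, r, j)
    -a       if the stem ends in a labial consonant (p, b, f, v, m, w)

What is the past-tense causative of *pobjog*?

pobjogajjaj

Since the final sound of *pobjog* is /g/ (a non-sibilant consonant), it takes -aj, giving *pobjogaj*.
The causative form *pobjogaj* — final consonant /j/ (coronal) → -jaj → *pobjogajjaj*.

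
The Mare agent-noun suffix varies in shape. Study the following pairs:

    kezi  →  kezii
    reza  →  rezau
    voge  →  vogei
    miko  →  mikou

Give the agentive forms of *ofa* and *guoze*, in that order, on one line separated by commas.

The suffix is conditioned by the last vowel: -i when the last vowel of the stem is a front vowel (*kezi*, *voge*); -u when the last vowel of the stem is a back vowel (*reza*, *miko*).
The last vowel of *ofa* is /a/, which is a back vowel, so the suffix is -u, giving *ofau*.
*guoze*: last vowel = /e/, a front vowel → -i → *guozei*.

ofau, guozei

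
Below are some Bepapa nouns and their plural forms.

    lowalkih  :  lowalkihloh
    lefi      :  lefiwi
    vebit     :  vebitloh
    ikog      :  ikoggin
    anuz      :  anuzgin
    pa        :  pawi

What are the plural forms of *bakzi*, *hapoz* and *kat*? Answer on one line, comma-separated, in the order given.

bakziwi, hapozgin, katloh

The suffix is conditioned by the final sound: -loh when the stem ends in a voiceless consonant (*lowalkih*, *vebit*); -gin when the stem ends in a voiced consonant (*ikog*, *anuz*); -wi when the stem ends in a vowel (*lefi*, *pa*).
*bakzi*: final sound = /i/, a vowel → -wi → *bakziwi*.
*hapoz* — final sound /z/ (a voiced consonant) → -gin → *hapozgin*.
*kat*: final sound = /t/, a voiceless consonant → -loh → *katloh*.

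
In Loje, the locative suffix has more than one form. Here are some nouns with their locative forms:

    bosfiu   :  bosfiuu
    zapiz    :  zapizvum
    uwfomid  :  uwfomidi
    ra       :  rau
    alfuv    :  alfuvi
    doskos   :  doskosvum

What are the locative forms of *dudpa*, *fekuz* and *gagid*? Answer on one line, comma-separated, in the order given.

dudpau, fekuzvum, gagidi

The alternation tracks the final sound of the stem — -vum when the stem ends in a sibilant (*zapiz*, *doskos*); -i when the stem ends in a non-sibilant consonant (*uwfomid*, *alfuv*); -u when the stem ends in a vowel (*bosfiu*, *ra*).
The final sound of *dudpa* is /a/, which is a vowel, so the suffix is -u, giving *dudpau*.
The final sound of *fekuz* is /z/, which is a sibilant, so the suffix is -vum, giving *fekuzvum*.
Since the final sound of *gagid* is /d/ (a non-sibilant consonant), it takes -i, giving *gagidi*.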